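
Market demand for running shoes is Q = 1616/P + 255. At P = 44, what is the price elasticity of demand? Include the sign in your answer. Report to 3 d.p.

-0.126

At P = 44, Q = 291.727.
dQ/dP = −1616/P² = -0.835.
ε = (dQ/dP)(P/Q) = (-0.835)(44/291.727).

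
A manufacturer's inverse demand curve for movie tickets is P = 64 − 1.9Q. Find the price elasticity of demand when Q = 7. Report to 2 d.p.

At Q = 7, P = 64 − 1.9(7) = 50.70.
dP/dQ = −1.9, so dQ/dP = 1/(−1.9) = -0.526.
ε = (dQ/dP)(P/Q) = (-0.526)(50.70/7).

-3.81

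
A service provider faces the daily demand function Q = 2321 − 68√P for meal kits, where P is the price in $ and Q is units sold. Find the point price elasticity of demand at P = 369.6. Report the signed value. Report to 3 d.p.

At P = 369.6, Q = 1013.701.
dQ/dP = −68/(2√P) = -1.769.
ε = (dQ/dP)(P/Q) = (-1.769)(369.6/1013.701).

-0.645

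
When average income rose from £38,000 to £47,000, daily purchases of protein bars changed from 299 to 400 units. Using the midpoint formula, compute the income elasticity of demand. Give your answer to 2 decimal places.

1.36

ΔQ = 101, ΔI = 9000. Midpoints: Ī = 42,500, Q̄ = 349.5.
ε_I = (ΔQ/ΔI)(Ī/Q̄) = (101/9000)(42500/349.5).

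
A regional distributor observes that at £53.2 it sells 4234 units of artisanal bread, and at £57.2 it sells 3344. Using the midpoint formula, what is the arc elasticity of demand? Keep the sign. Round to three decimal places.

-3.241

ΔQ = 3344 − 4234 = -890; ΔP = 57.2 − 53.2 = 4.
Midpoints: P̄ = 55.20, Q̄ = 3789.0.
ε = (ΔQ/ΔP)(P̄/Q̄) = (-890/4)(55.20/3789.0).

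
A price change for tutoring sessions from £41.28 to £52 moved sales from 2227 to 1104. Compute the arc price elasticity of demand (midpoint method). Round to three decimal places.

-2.934

ΔQ = 1104 − 2227 = -1123; ΔP = 52 − 41.28 = 10.72.
Midpoints: P̄ = 46.64, Q̄ = 1665.5.
ε = (ΔQ/ΔP)(P̄/Q̄) = (-1123/10.72)(46.64/1665.5).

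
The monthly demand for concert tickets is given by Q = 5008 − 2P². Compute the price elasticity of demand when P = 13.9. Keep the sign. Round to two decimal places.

At P = 13.9, Q = 4621.580.
dQ/dP = −4P = -55.600.
ε = (dQ/dP)(P/Q) = (-55.600)(13.9/4621.580).

-0.17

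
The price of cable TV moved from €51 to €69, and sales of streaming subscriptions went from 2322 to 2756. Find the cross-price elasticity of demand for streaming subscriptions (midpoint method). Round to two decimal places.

0.57

ΔQ_x = 2756 − 2322 = 434; ΔP_y = 69 − 51 = 18.
Midpoints: P̄_y = 60.00, Q̄_x = 2539.0.
ε_xy = (ΔQ_x/ΔP_y)(P̄_y/Q̄_x) = (434/18)(60.00/2539.0).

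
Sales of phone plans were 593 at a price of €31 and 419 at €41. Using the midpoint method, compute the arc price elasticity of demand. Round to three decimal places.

-1.238

ΔQ = 419 − 593 = -174; ΔP = 41 − 31 = 10.
Midpoints: P̄ = 36.00, Q̄ = 506.0.
ε = (ΔQ/ΔP)(P̄/Q̄) = (-174/10)(36.00/506.0).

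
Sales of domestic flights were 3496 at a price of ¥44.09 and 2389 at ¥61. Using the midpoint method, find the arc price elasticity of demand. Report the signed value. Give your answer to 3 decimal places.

-1.169

ΔQ = 2389 − 3496 = -1107; ΔP = 61 − 44.09 = 16.91.
Midpoints: P̄ = 52.55, Q̄ = 2942.5.
ε = (ΔQ/ΔP)(P̄/Q̄) = (-1107/16.91)(52.55/2942.5).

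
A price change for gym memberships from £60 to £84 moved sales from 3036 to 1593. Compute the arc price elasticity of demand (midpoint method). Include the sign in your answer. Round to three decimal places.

-1.870

ΔQ = 1593 − 3036 = -1443; ΔP = 84 − 60 = 24.
Midpoints: P̄ = 72.00, Q̄ = 2314.5.
ε = (ΔQ/ΔP)(P̄/Q̄) = (-1443/24)(72.00/2314.5).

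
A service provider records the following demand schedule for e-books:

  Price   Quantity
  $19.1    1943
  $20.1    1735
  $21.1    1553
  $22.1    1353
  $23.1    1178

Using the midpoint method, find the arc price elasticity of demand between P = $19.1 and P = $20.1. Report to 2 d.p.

-2.22

At P = 19.1, Q = 1943; at P = 20.1, Q = 1735.
ΔQ = -208, ΔP = 1.0. Midpoints: P̄ = 19.60, Q̄ = 1839.0.
ε = (ΔQ/ΔP)(P̄/Q̄) = (-208/1.0)(19.60/1839.0).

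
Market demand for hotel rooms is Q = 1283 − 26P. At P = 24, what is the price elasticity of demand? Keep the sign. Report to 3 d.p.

-0.947

At P = 24, Q = 659.
dQ/dP = −26.
ε = (dQ/dP)(P/Q) = (-26)(24/659).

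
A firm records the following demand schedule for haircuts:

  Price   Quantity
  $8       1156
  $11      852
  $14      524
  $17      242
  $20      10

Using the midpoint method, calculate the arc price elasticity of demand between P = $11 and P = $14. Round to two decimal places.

-1.99

At P = 11, Q = 852; at P = 14, Q = 524.
ΔQ = -328, ΔP = 3. Midpoints: P̄ = 12.50, Q̄ = 688.0.
ε = (ΔQ/ΔP)(P̄/Q̄) = (-328/3)(12.50/688.0).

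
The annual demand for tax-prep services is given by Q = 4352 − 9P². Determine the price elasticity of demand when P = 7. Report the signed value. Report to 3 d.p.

At P = 7, Q = 3911.
dQ/dP = −18P = -126.
ε = (dQ/dP)(P/Q) = (-126)(7/3911).

-0.226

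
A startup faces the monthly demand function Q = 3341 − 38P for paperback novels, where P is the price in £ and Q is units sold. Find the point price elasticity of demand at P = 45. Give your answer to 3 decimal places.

-1.048

At P = 45, Q = 1631.
dQ/dP = −38.
ε = (dQ/dP)(P/Q) = (-38)(45/1631).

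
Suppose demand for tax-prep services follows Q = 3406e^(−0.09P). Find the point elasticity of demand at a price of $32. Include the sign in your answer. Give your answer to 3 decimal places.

At P = 32, Q = 191.195.
dQ/dP = −0.09·3406e^(−0.09P) = −0.09Q = -17.208.
ε = (dQ/dP)(P/Q) = (-17.208)(32/191.195).

-2.880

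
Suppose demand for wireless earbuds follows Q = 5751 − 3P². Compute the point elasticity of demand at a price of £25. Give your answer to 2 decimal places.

At P = 25, Q = 3876.
dQ/dP = −6P = -150.
ε = (dQ/dP)(P/Q) = (-150)(25/3876).
|ε| < 1, so demand is inelastic at this price.

-0.97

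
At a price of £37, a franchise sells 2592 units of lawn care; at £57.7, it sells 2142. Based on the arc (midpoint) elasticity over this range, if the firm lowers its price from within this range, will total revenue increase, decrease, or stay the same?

Arc ε = (-450/20.7)(47.35/2367.0) ≈ -0.435.
|ε| = 0.43 < 1, so demand is inelastic. A price cut therefore reduces total revenue.

decrease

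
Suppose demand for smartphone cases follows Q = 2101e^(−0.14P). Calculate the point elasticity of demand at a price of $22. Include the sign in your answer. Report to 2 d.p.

At P = 22, Q = 96.560.
dQ/dP = −0.14·2101e^(−0.14P) = −0.14Q = -13.518.
ε = (dQ/dP)(P/Q) = (-13.518)(22/96.560).
|ε| > 1, so demand is elastic at this price.

-3.08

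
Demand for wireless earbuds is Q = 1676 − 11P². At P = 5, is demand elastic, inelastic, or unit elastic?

Q = 1401, dQ/dP = -110.
ε = (dQ/dP)(P/Q) ≈ -0.393.
|ε| = 0.39 < 1.

inelastic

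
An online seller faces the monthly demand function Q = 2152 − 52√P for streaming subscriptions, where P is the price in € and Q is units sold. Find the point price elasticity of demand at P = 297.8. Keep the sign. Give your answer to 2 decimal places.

At P = 297.8, Q = 1254.642.
dQ/dP = −52/(2√P) = -1.507.
ε = (dQ/dP)(P/Q) = (-1.507)(297.8/1254.642).
|ε| < 1, so demand is inelastic at this price.

-0.36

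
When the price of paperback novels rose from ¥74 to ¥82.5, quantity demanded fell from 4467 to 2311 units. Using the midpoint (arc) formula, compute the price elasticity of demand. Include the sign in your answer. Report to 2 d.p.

ΔQ = 2311 − 4467 = -2156; ΔP = 82.5 − 74 = 8.5.
Midpoints: P̄ = 78.25, Q̄ = 3389.0.
ε = (ΔQ/ΔP)(P̄/Q̄) = (-2156/8.5)(78.25/3389.0).

-5.86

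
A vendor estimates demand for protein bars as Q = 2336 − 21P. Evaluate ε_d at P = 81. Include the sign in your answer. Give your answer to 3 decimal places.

At P = 81, Q = 635.
dQ/dP = −21.
ε = (dQ/dP)(P/Q) = (-21)(81/635).
|ε| > 1, so demand is elastic at this price.

-2.679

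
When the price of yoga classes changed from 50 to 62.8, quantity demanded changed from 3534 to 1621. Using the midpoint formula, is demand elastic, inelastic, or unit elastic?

elastic

Arc ε ≈ -3.270.
|ε| = 3.27 > 1.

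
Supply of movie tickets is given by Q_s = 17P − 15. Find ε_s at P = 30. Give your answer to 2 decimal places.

1.03

At P = 30, Q_s = 495.
dQ_s/dP = 17.
ε_s = (dQ_s/dP)(P/Q_s) = (17)(30/495).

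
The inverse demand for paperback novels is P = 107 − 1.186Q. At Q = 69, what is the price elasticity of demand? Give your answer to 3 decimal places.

At Q = 69, P = 107 − 1.186(69) = 25.17.
dP/dQ = −1.186, so dQ/dP = 1/(−1.186) = -0.843.
ε = (dQ/dP)(P/Q) = (-0.843)(25.17/69).

-0.308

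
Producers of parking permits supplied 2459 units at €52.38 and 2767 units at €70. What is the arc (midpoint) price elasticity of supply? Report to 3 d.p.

0.409

ΔQ = 2767 − 2459 = 308; ΔP = 70 − 52.38 = 17.62.
Midpoints: P̄ = 61.19, Q̄ = 2613.0.
ε_s = (ΔQ/ΔP)(P̄/Q̄) = (308/17.62)(61.19/2613.0).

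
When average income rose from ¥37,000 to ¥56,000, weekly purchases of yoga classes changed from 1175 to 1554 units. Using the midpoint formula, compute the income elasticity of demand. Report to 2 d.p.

ΔQ = 379, ΔI = 19000. Midpoints: Ī = 46,500, Q̄ = 1364.5.
ε_I = (ΔQ/ΔI)(Ī/Q̄) = (379/19000)(46500/1364.5).

0.68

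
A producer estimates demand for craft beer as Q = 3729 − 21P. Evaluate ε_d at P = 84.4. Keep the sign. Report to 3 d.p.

At P = 84.4, Q = 1956.600.
dQ/dP = −21.
ε = (dQ/dP)(P/Q) = (-21)(84.4/1956.600).

-0.906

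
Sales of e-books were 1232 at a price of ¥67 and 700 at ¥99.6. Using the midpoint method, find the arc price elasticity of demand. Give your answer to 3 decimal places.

ΔQ = 700 − 1232 = -532; ΔP = 99.6 − 67 = 32.6.
Midpoints: P̄ = 83.30, Q̄ = 966.0.
ε = (ΔQ/ΔP)(P̄/Q̄) = (-532/32.6)(83.30/966.0).

-1.407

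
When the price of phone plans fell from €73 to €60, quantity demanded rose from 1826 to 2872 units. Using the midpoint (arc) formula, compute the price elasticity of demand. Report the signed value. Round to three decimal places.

ΔQ = 2872 − 1826 = 1046; ΔP = 60 − 73 = -13.
Midpoints: P̄ = 66.50, Q̄ = 2349.0.
ε = (ΔQ/ΔP)(P̄/Q̄) = (1046/-13)(66.50/2349.0).

-2.278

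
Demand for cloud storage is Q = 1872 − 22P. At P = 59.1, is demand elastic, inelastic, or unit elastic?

Q = 571.800, dQ/dP = -22.
ε = (dQ/dP)(P/Q) ≈ -2.274.
|ε| = 2.27 > 1.

elastic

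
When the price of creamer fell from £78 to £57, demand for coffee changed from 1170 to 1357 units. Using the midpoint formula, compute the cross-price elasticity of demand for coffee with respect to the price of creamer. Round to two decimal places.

-0.48

ΔQ_x = 1357 − 1170 = 187; ΔP_y = 57 − 78 = -21.
Midpoints: P̄_y = 67.50, Q̄_x = 1263.5.
ε_xy = (ΔQ_x/ΔP_y)(P̄_y/Q̄_x) = (187/-21)(67.50/1263.5).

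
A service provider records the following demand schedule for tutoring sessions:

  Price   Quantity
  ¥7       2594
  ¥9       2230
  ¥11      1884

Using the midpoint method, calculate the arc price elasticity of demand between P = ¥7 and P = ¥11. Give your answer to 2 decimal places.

-0.71

At P = 7, Q = 2594; at P = 11, Q = 1884.
ΔQ = -710, ΔP = 4. Midpoints: P̄ = 9.00, Q̄ = 2239.0.
ε = (ΔQ/ΔP)(P̄/Q̄) = (-710/4)(9.00/2239.0).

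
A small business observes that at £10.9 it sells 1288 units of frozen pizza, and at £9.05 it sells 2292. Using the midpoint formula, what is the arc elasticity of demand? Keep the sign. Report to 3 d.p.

-3.024

ΔQ = 2292 − 1288 = 1004; ΔP = 9.05 − 10.9 = -1.85.
Midpoints: P̄ = 9.98, Q̄ = 1790.0.
ε = (ΔQ/ΔP)(P̄/Q̄) = (1004/-1.85)(9.98/1790.0).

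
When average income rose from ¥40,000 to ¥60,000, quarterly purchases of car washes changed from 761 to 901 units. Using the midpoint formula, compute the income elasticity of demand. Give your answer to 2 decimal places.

0.42

ΔQ = 140, ΔI = 20000. Midpoints: Ī = 50,000, Q̄ = 831.0.
ε_I = (ΔQ/ΔI)(Ī/Q̄) = (140/20000)(50000/831.0).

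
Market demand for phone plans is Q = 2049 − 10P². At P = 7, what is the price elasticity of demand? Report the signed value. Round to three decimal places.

At P = 7, Q = 1559.
dQ/dP = −20P = -140.
ε = (dQ/dP)(P/Q) = (-140)(7/1559).

-0.629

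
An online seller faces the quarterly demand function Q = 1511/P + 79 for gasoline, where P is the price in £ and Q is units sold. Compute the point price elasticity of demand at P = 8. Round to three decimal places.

At P = 8, Q = 267.875.
dQ/dP = −1511/P² = -23.609.
ε = (dQ/dP)(P/Q) = (-23.609)(8/267.875).

-0.705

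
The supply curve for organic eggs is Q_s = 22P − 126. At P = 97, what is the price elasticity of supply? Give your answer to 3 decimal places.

1.063

At P = 97, Q_s = 2008.
dQ_s/dP = 22.
ε_s = (dQ_s/dP)(P/Q_s) = (22)(97/2008).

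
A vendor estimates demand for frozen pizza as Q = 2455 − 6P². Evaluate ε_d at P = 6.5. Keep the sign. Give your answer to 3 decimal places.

At P = 6.5, Q = 2201.500.
dQ/dP = −12P = -78.
ε = (dQ/dP)(P/Q) = (-78)(6.5/2201.500).
|ε| < 1, so demand is inelastic at this price.

-0.230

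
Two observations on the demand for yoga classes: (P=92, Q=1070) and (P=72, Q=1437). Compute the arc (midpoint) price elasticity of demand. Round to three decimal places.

ΔQ = 1437 − 1070 = 367; ΔP = 72 − 92 = -20.
Midpoints: P̄ = 82.00, Q̄ = 1253.5.
ε = (ΔQ/ΔP)(P̄/Q̄) = (367/-20)(82.00/1253.5).

-1.200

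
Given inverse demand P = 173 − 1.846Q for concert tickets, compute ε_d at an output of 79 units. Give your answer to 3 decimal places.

-0.186

At Q = 79, P = 173 − 1.846(79) = 27.17.
dP/dQ = −1.846, so dQ/dP = 1/(−1.846) = -0.542.
ε = (dQ/dP)(P/Q) = (-0.542)(27.17/79).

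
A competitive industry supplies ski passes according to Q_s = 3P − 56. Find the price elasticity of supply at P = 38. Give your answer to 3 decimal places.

1.966

At P = 38, Q_s = 58.
dQ_s/dP = 3.
ε_s = (dQ_s/dP)(P/Q_s) = (3)(38/58).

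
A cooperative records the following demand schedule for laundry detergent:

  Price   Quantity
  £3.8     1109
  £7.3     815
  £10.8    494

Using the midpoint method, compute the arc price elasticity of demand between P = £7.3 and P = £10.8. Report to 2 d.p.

-1.27

At P = 7.3, Q = 815; at P = 10.8, Q = 494.
ΔQ = -321, ΔP = 3.5. Midpoints: P̄ = 9.05, Q̄ = 654.5.
ε = (ΔQ/ΔP)(P̄/Q̄) = (-321/3.5)(9.05/654.5).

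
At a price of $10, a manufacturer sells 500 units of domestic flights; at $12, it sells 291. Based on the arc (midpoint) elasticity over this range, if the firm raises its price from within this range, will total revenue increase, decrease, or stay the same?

Arc ε = (-209/2)(11.00/395.5) ≈ -2.906.
|ε| = 2.91 > 1, so demand is elastic. A price rise therefore reduces total revenue.

decrease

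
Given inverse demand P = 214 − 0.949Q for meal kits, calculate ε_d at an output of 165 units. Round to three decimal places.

-0.367

At Q = 165, P = 214 − 0.949(165) = 57.42.
dP/dQ = −0.949, so dQ/dP = 1/(−0.949) = -1.054.
ε = (dQ/dP)(P/Q) = (-1.054)(57.42/165).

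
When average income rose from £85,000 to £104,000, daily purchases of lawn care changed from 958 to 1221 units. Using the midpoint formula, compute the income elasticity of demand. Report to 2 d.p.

1.20

ΔQ = 263, ΔI = 19000. Midpoints: Ī = 94,500, Q̄ = 1089.5.
ε_I = (ΔQ/ΔI)(Ī/Q̄) = (263/19000)(94500/1089.5).
ε_I > 0, so the good is normal.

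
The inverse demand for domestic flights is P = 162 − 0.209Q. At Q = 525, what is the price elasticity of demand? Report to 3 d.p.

At Q = 525, P = 162 − 0.209(525) = 52.28.
dP/dQ = −0.209, so dQ/dP = 1/(−0.209) = -4.785.
ε = (dQ/dP)(P/Q) = (-4.785)(52.28/525).

-0.476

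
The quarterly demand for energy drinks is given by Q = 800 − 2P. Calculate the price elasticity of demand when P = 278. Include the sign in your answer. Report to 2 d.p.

At P = 278, Q = 244.
dQ/dP = −2.
ε = (dQ/dP)(P/Q) = (-2)(278/244).
|ε| > 1, so demand is elastic at this price.

-2.28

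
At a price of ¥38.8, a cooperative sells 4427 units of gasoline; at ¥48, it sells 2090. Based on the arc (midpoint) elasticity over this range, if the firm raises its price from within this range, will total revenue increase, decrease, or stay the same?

Arc ε = (-2337/9.2)(43.40/3258.5) ≈ -3.383.
|ε| = 3.38 > 1, so demand is elastic. A price rise therefore reduces total revenue.

decrease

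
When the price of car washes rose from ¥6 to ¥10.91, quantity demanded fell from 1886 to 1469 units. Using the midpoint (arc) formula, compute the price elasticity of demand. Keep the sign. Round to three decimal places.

ΔQ = 1469 − 1886 = -417; ΔP = 10.91 − 6 = 4.91.
Midpoints: P̄ = 8.46, Q̄ = 1677.5.
ε = (ΔQ/ΔP)(P̄/Q̄) = (-417/4.91)(8.46/1677.5).

-0.428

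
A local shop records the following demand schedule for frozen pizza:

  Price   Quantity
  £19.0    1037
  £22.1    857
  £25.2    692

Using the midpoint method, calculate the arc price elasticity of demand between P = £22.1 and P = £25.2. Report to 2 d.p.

At P = 22.1, Q = 857; at P = 25.2, Q = 692.
ΔQ = -165, ΔP = 3.1. Midpoints: P̄ = 23.65, Q̄ = 774.5.
ε = (ΔQ/ΔP)(P̄/Q̄) = (-165/3.1)(23.65/774.5).

-1.63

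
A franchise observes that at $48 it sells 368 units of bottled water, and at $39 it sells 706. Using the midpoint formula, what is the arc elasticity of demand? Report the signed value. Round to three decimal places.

-3.042

ΔQ = 706 − 368 = 338; ΔP = 39 − 48 = -9.
Midpoints: P̄ = 43.50, Q̄ = 537.0.
ε = (ΔQ/ΔP)(P̄/Q̄) = (338/-9)(43.50/537.0).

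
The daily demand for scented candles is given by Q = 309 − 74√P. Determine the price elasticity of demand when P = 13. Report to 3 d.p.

At P = 13, Q = 42.189.
dQ/dP = −74/(2√P) = -10.262.
ε = (dQ/dP)(P/Q) = (-10.262)(13/42.189).

-3.162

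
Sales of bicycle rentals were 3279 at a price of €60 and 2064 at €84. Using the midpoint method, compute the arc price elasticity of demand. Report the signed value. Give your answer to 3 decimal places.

-1.364

ΔQ = 2064 − 3279 = -1215; ΔP = 84 − 60 = 24.
Midpoints: P̄ = 72.00, Q̄ = 2671.5.
ε = (ΔQ/ΔP)(P̄/Q̄) = (-1215/24)(72.00/2671.5).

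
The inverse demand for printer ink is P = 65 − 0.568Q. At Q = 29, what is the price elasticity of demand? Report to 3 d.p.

-2.946

At Q = 29, P = 65 − 0.568(29) = 48.53.
dP/dQ = −0.568, so dQ/dP = 1/(−0.568) = -1.761.
ε = (dQ/dP)(P/Q) = (-1.761)(48.53/29).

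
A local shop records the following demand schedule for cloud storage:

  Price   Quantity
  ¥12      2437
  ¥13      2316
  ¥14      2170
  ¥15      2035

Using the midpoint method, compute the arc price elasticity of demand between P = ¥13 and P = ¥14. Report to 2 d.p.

At P = 13, Q = 2316; at P = 14, Q = 2170.
ΔQ = -146, ΔP = 1. Midpoints: P̄ = 13.50, Q̄ = 2243.0.
ε = (ΔQ/ΔP)(P̄/Q̄) = (-146/1)(13.50/2243.0).

-0.88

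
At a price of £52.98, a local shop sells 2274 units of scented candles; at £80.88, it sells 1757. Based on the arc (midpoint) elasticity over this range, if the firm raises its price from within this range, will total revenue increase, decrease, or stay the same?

increase

Arc ε = (-517/27.9)(66.93/2015.5) ≈ -0.615.
|ε| = 0.62 < 1, so demand is inelastic. A price rise therefore raises total revenue.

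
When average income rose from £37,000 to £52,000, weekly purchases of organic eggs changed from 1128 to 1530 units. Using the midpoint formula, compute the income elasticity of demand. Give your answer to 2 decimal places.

0.90

ΔQ = 402, ΔI = 15000. Midpoints: Ī = 44,500, Q̄ = 1329.0.
ε_I = (ΔQ/ΔI)(Ī/Q̄) = (402/15000)(44500/1329.0).
ε_I > 0, so the good is normal.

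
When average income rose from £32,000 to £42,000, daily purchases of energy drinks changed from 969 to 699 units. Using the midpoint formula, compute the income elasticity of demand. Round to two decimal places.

ΔQ = -270, ΔI = 10000. Midpoints: Ī = 37,000, Q̄ = 834.0.
ε_I = (ΔQ/ΔI)(Ī/Q̄) = (-270/10000)(37000/834.0).

-1.20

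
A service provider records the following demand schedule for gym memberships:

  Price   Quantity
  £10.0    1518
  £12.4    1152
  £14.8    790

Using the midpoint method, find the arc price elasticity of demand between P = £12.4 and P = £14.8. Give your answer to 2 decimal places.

At P = 12.4, Q = 1152; at P = 14.8, Q = 790.
ΔQ = -362, ΔP = 2.4. Midpoints: P̄ = 13.60, Q̄ = 971.0.
ε = (ΔQ/ΔP)(P̄/Q̄) = (-362/2.4)(13.60/971.0).

-2.11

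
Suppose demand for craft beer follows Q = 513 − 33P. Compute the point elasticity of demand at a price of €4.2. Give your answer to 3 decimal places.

At P = 4.2, Q = 374.400.
dQ/dP = −33.
ε = (dQ/dP)(P/Q) = (-33)(4.2/374.400).
|ε| < 1, so demand is inelastic at this price.

-0.370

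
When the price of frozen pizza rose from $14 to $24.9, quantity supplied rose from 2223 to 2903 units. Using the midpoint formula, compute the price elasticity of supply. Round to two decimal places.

0.47

ΔQ = 2903 − 2223 = 680; ΔP = 24.9 − 14 = 10.9.
Midpoints: P̄ = 19.45, Q̄ = 2563.0.
ε_s = (ΔQ/ΔP)(P̄/Q̄) = (680/10.9)(19.45/2563.0).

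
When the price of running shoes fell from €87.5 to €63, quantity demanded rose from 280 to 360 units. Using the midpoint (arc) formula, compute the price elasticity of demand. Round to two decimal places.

ΔQ = 360 − 280 = 80; ΔP = 63 − 87.5 = -24.5.
Midpoints: P̄ = 75.25, Q̄ = 320.0.
ε = (ΔQ/ΔP)(P̄/Q̄) = (80/-24.5)(75.25/320.0).

-0.77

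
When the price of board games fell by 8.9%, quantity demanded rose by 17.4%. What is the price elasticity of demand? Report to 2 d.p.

-1.96

ε = %ΔQ / %ΔP = (17.4)/(-8.9) = -1.955.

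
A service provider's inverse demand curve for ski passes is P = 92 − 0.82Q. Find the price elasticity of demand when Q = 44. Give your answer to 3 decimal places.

At Q = 44, P = 92 − 0.82(44) = 55.92.
dP/dQ = −0.82, so dQ/dP = 1/(−0.82) = -1.220.
ε = (dQ/dP)(P/Q) = (-1.220)(55.92/44).

-1.550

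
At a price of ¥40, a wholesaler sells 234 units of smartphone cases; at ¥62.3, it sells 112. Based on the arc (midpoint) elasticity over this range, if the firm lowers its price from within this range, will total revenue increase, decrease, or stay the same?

increase

Arc ε = (-122/22.3)(51.15/173.0) ≈ -1.618.
|ε| = 1.62 > 1, so demand is elastic. A price cut therefore raises total revenue.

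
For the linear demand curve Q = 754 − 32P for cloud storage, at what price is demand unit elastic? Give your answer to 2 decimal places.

11.78

For linear demand Q = a − bP, ε = −bP/(a − bP). |ε| = 1 when bP = a − bP, i.e. P = a/(2b).
P = 754/(2·32) = 754/64 = 11.7812.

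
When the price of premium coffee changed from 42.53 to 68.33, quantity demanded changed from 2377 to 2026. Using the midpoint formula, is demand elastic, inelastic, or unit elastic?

Arc ε ≈ -0.343.
|ε| = 0.34 < 1.

inelastic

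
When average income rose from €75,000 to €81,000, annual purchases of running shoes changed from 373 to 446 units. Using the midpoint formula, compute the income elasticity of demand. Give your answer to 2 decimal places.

ΔQ = 73, ΔI = 6000. Midpoints: Ī = 78,000, Q̄ = 409.5.
ε_I = (ΔQ/ΔI)(Ī/Q̄) = (73/6000)(78000/409.5).
ε_I > 0, so the good is normal.

2.32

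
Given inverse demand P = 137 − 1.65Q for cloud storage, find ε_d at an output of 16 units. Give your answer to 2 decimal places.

At Q = 16, P = 137 − 1.65(16) = 110.60.
dP/dQ = −1.65, so dQ/dP = 1/(−1.65) = -0.606.
ε = (dQ/dP)(P/Q) = (-0.606)(110.60/16).

-4.19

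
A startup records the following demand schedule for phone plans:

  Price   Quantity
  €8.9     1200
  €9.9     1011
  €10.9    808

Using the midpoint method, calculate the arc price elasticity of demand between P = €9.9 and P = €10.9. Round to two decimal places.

-2.32

At P = 9.9, Q = 1011; at P = 10.9, Q = 808.
ΔQ = -203, ΔP = 1.0. Midpoints: P̄ = 10.40, Q̄ = 909.5.
ε = (ΔQ/ΔP)(P̄/Q̄) = (-203/1.0)(10.40/909.5).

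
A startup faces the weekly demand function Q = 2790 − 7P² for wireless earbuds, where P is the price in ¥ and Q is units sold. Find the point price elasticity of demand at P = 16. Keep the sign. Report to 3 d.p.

-3.591

At P = 16, Q = 998.
dQ/dP = −14P = -224.
ε = (dQ/dP)(P/Q) = (-224)(16/998).
|ε| > 1, so demand is elastic at this price.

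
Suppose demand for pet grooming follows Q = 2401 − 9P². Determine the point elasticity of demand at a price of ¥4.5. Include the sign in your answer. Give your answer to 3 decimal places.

At P = 4.5, Q = 2218.750.
dQ/dP = −18P = -81.
ε = (dQ/dP)(P/Q) = (-81)(4.5/2218.750).

-0.164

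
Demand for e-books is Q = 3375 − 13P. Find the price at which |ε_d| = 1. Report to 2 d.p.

129.81

For linear demand Q = a − bP, ε = −bP/(a − bP). |ε| = 1 when bP = a − bP, i.e. P = a/(2b).
P = 3375/(2·13) = 3375/26 = 129.8077.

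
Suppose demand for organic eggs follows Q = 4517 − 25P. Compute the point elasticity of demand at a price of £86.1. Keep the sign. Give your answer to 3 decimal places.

-0.910

At P = 86.1, Q = 2364.500.
dQ/dP = −25.
ε = (dQ/dP)(P/Q) = (-25)(86.1/2364.500).
|ε| < 1, so demand is inelastic at this price.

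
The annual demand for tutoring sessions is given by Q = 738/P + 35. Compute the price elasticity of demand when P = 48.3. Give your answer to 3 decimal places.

At P = 48.3, Q = 50.280.
dQ/dP = −738/P² = -0.316.
ε = (dQ/dP)(P/Q) = (-0.316)(48.3/50.280).
|ε| < 1, so demand is inelastic at this price.

-0.304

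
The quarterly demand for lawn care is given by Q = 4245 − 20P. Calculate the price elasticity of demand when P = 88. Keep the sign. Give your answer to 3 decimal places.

At P = 88, Q = 2485.
dQ/dP = −20.
ε = (dQ/dP)(P/Q) = (-20)(88/2485).

-0.708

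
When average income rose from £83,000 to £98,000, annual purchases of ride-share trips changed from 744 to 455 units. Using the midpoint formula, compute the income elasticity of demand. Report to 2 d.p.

ΔQ = -289, ΔI = 15000. Midpoints: Ī = 90,500, Q̄ = 599.5.
ε_I = (ΔQ/ΔI)(Ī/Q̄) = (-289/15000)(90500/599.5).
ε_I < 0, so the good is inferior.

-2.91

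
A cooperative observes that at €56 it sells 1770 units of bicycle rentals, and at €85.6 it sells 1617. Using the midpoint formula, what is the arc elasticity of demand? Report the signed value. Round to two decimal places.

ΔQ = 1617 − 1770 = -153; ΔP = 85.6 − 56 = 29.6.
Midpoints: P̄ = 70.80, Q̄ = 1693.5.
ε = (ΔQ/ΔP)(P̄/Q̄) = (-153/29.6)(70.80/1693.5).

-0.22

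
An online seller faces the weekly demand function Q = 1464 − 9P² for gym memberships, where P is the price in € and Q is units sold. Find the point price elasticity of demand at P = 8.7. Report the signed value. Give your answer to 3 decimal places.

At P = 8.7, Q = 782.790.
dQ/dP = −18P = -156.600.
ε = (dQ/dP)(P/Q) = (-156.600)(8.7/782.790).

-1.740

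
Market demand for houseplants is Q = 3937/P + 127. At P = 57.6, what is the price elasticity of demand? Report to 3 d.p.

At P = 57.6, Q = 195.351.
dQ/dP = −3937/P² = -1.187.
ε = (dQ/dP)(P/Q) = (-1.187)(57.6/195.351).

-0.350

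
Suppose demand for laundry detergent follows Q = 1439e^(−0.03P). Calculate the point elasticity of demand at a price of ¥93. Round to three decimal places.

-2.790

At P = 93, Q = 88.385.
dQ/dP = −0.03·1439e^(−0.03P) = −0.03Q = -2.652.
ε = (dQ/dP)(P/Q) = (-2.652)(93/88.385).
|ε| > 1, so demand is elastic at this price.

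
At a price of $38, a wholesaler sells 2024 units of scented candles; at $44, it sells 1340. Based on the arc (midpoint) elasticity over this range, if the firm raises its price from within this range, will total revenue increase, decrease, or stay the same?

decrease

Arc ε = (-684/6)(41.00/1682.0) ≈ -2.779.
|ε| = 2.78 > 1, so demand is elastic. A price rise therefore reduces total revenue.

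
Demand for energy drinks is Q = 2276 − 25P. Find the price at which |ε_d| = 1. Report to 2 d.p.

For linear demand Q = a − bP, ε = −bP/(a − bP). |ε| = 1 when bP = a − bP, i.e. P = a/(2b).
P = 2276/(2·25) = 2276/50 = 45.5200.

45.52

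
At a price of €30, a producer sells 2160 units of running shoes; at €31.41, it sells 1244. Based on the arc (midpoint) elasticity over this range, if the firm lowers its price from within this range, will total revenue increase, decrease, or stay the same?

increase

Arc ε = (-916/1.41)(30.70/1702.0) ≈ -11.720.
|ε| = 11.72 > 1, so demand is elastic. A price cut therefore raises total revenue.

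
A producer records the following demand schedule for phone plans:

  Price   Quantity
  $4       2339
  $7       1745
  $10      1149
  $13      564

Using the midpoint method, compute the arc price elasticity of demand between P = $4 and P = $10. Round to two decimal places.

-0.80

At P = 4, Q = 2339; at P = 10, Q = 1149.
ΔQ = -1190, ΔP = 6. Midpoints: P̄ = 7.00, Q̄ = 1744.0.
ε = (ΔQ/ΔP)(P̄/Q̄) = (-1190/6)(7.00/1744.0).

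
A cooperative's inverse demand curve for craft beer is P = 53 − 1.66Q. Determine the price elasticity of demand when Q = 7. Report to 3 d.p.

-3.561

At Q = 7, P = 53 − 1.66(7) = 41.38.
dP/dQ = −1.66, so dQ/dP = 1/(−1.66) = -0.602.
ε = (dQ/dP)(P/Q) = (-0.602)(41.38/7).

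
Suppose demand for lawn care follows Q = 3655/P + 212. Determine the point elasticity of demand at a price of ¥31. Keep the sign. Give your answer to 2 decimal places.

At P = 31, Q = 329.903.
dQ/dP = −3655/P² = -3.803.
ε = (dQ/dP)(P/Q) = (-3.803)(31/329.903).

-0.36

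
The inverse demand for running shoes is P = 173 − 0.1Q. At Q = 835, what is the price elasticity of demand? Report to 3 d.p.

-1.072

At Q = 835, P = 173 − 0.1(835) = 89.50.
dP/dQ = −0.1, so dQ/dP = 1/(−0.1) = -10.000.
ε = (dQ/dP)(P/Q) = (-10.000)(89.50/835).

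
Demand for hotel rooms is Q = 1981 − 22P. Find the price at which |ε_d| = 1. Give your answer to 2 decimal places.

45.02

For linear demand Q = a − bP, ε = −bP/(a − bP). |ε| = 1 when bP = a − bP, i.e. P = a/(2b).
P = 1981/(2·22) = 1981/44 = 45.0227.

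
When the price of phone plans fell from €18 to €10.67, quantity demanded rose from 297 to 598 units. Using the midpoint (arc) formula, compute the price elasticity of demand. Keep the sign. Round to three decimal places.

-1.315

ΔQ = 598 − 297 = 301; ΔP = 10.67 − 18 = -7.33.
Midpoints: P̄ = 14.34, Q̄ = 447.5.
ε = (ΔQ/ΔP)(P̄/Q̄) = (301/-7.33)(14.34/447.5).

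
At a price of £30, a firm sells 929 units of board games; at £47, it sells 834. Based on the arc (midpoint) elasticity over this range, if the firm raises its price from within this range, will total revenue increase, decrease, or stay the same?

increase

Arc ε = (-95/17)(38.50/881.5) ≈ -0.244.
|ε| = 0.24 < 1, so demand is inelastic. A price rise therefore raises total revenue.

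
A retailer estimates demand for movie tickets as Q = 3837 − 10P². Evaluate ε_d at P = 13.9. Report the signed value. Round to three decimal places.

At P = 13.9, Q = 1904.900.
dQ/dP = −20P = -278.
ε = (dQ/dP)(P/Q) = (-278)(13.9/1904.900).

-2.029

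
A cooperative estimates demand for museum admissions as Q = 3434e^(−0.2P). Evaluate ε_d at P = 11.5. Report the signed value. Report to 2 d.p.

At P = 11.5, Q = 344.289.
dQ/dP = −0.2·3434e^(−0.2P) = −0.2Q = -68.858.
ε = (dQ/dP)(P/Q) = (-68.858)(11.5/344.289).

-2.30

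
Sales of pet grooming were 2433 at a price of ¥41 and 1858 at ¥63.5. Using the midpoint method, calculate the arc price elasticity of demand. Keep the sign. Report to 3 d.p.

-0.622

ΔQ = 1858 − 2433 = -575; ΔP = 63.5 − 41 = 22.5.
Midpoints: P̄ = 52.25, Q̄ = 2145.5.
ε = (ΔQ/ΔP)(P̄/Q̄) = (-575/22.5)(52.25/2145.5).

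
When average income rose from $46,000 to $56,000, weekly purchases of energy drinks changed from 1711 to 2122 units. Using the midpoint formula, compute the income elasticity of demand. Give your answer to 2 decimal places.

ΔQ = 411, ΔI = 10000. Midpoints: Ī = 51,000, Q̄ = 1916.5.
ε_I = (ΔQ/ΔI)(Ī/Q̄) = (411/10000)(51000/1916.5).
ε_I > 0, so the good is normal.

1.09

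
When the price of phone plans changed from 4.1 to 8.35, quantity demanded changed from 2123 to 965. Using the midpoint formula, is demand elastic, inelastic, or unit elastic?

Arc ε ≈ -1.099.
|ε| = 1.10 > 1.

elastic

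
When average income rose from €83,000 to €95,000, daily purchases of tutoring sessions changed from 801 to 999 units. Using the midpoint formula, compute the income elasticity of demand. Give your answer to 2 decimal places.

ΔQ = 198, ΔI = 12000. Midpoints: Ī = 89,000, Q̄ = 900.0.
ε_I = (ΔQ/ΔI)(Ī/Q̄) = (198/12000)(89000/900.0).
ε_I > 0, so the good is normal.

1.63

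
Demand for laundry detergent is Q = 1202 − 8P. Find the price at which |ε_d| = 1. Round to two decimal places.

75.13

For linear demand Q = a − bP, ε = −bP/(a − bP). |ε| = 1 when bP = a − bP, i.e. P = a/(2b).
P = 1202/(2·8) = 1202/16 = 75.1250.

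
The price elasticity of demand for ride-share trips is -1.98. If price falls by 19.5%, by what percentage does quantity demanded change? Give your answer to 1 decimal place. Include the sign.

38.6%

%ΔQ ≈ ε × %ΔP = (-1.98)(-19.5%) = 38.61%.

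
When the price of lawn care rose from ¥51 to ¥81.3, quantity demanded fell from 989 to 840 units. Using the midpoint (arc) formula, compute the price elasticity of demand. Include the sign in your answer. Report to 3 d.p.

ΔQ = 840 − 989 = -149; ΔP = 81.3 − 51 = 30.3.
Midpoints: P̄ = 66.15, Q̄ = 914.5.
ε = (ΔQ/ΔP)(P̄/Q̄) = (-149/30.3)(66.15/914.5).

-0.356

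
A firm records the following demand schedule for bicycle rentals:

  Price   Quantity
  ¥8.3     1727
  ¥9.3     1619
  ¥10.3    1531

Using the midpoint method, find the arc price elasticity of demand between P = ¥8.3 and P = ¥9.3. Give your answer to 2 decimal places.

-0.57

At P = 8.3, Q = 1727; at P = 9.3, Q = 1619.
ΔQ = -108, ΔP = 1.0. Midpoints: P̄ = 8.80, Q̄ = 1673.0.
ε = (ΔQ/ΔP)(P̄/Q̄) = (-108/1.0)(8.80/1673.0).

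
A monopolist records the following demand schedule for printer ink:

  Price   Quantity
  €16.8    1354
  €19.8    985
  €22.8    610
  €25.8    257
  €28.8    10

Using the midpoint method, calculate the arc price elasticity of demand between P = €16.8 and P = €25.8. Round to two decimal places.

At P = 16.8, Q = 1354; at P = 25.8, Q = 257.
ΔQ = -1097, ΔP = 9.0. Midpoints: P̄ = 21.30, Q̄ = 805.5.
ε = (ΔQ/ΔP)(P̄/Q̄) = (-1097/9.0)(21.30/805.5).

-3.22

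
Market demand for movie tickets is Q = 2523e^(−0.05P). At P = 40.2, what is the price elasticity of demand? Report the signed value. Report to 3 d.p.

At P = 40.2, Q = 338.053.
dQ/dP = −0.05·2523e^(−0.05P) = −0.05Q = -16.903.
ε = (dQ/dP)(P/Q) = (-16.903)(40.2/338.053).
|ε| > 1, so demand is elastic at this price.

-2.010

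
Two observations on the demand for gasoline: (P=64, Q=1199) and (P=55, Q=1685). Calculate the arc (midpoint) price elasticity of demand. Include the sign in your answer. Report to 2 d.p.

-2.23

ΔQ = 1685 − 1199 = 486; ΔP = 55 − 64 = -9.
Midpoints: P̄ = 59.50, Q̄ = 1442.0.
ε = (ΔQ/ΔP)(P̄/Q̄) = (486/-9)(59.50/1442.0).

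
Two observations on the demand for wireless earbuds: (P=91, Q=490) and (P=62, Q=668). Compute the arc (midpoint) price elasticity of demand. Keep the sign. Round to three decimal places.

-0.811

ΔQ = 668 − 490 = 178; ΔP = 62 − 91 = -29.
Midpoints: P̄ = 76.50, Q̄ = 579.0.
ε = (ΔQ/ΔP)(P̄/Q̄) = (178/-29)(76.50/579.0).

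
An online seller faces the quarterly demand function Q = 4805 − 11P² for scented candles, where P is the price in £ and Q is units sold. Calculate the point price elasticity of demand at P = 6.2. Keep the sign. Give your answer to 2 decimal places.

At P = 6.2, Q = 4382.160.
dQ/dP = −22P = -136.400.
ε = (dQ/dP)(P/Q) = (-136.400)(6.2/4382.160).

-0.19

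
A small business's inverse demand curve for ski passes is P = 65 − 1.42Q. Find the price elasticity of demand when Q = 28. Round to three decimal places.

-0.635

At Q = 28, P = 65 − 1.42(28) = 25.24.
dP/dQ = −1.42, so dQ/dP = 1/(−1.42) = -0.704.
ε = (dQ/dP)(P/Q) = (-0.704)(25.24/28).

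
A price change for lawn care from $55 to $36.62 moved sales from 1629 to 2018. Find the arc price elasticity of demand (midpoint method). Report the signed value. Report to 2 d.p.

-0.53

ΔQ = 2018 − 1629 = 389; ΔP = 36.62 − 55 = -18.38.
Midpoints: P̄ = 45.81, Q̄ = 1823.5.
ε = (ΔQ/ΔP)(P̄/Q̄) = (389/-18.38)(45.81/1823.5).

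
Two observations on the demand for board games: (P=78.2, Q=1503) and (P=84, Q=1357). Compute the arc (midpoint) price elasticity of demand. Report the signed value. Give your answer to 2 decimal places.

-1.43

ΔQ = 1357 − 1503 = -146; ΔP = 84 − 78.2 = 5.8.
Midpoints: P̄ = 81.10, Q̄ = 1430.0.
ε = (ΔQ/ΔP)(P̄/Q̄) = (-146/5.8)(81.10/1430.0).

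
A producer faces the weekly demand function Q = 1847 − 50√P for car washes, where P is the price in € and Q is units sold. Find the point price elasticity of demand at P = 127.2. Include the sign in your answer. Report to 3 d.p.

At P = 127.2, Q = 1283.085.
dQ/dP = −50/(2√P) = -2.217.
ε = (dQ/dP)(P/Q) = (-2.217)(127.2/1283.085).

-0.220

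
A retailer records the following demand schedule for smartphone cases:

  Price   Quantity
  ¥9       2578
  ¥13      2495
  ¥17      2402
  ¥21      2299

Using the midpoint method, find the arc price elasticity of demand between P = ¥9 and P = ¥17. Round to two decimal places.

At P = 9, Q = 2578; at P = 17, Q = 2402.
ΔQ = -176, ΔP = 8. Midpoints: P̄ = 13.00, Q̄ = 2490.0.
ε = (ΔQ/ΔP)(P̄/Q̄) = (-176/8)(13.00/2490.0).

-0.11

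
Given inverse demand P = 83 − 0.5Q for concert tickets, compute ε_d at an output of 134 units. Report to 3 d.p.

-0.239

At Q = 134, P = 83 − 0.5(134) = 16.00.
dP/dQ = −0.5, so dQ/dP = 1/(−0.5) = -2.000.
ε = (dQ/dP)(P/Q) = (-2.000)(16.00/134).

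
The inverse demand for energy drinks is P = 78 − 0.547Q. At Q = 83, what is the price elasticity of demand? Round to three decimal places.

-0.718

At Q = 83, P = 78 − 0.547(83) = 32.60.
dP/dQ = −0.547, so dQ/dP = 1/(−0.547) = -1.828.
ε = (dQ/dP)(P/Q) = (-1.828)(32.60/83).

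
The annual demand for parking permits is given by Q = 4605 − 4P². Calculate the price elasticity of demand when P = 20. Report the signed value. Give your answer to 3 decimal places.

At P = 20, Q = 3005.
dQ/dP = −8P = -160.
ε = (dQ/dP)(P/Q) = (-160)(20/3005).

-1.065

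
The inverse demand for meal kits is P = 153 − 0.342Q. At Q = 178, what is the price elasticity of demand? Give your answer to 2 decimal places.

At Q = 178, P = 153 − 0.342(178) = 92.12.
dP/dQ = −0.342, so dQ/dP = 1/(−0.342) = -2.924.
ε = (dQ/dP)(P/Q) = (-2.924)(92.12/178).

-1.51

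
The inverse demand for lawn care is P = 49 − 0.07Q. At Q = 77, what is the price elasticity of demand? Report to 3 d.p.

-8.091

At Q = 77, P = 49 − 0.07(77) = 43.61.
dP/dQ = −0.07, so dQ/dP = 1/(−0.07) = -14.286.
ε = (dQ/dP)(P/Q) = (-14.286)(43.61/77).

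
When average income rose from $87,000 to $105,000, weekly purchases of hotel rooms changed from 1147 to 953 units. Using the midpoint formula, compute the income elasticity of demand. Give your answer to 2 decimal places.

-0.99

ΔQ = -194, ΔI = 18000. Midpoints: Ī = 96,000, Q̄ = 1050.0.
ε_I = (ΔQ/ΔI)(Ī/Q̄) = (-194/18000)(96000/1050.0).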